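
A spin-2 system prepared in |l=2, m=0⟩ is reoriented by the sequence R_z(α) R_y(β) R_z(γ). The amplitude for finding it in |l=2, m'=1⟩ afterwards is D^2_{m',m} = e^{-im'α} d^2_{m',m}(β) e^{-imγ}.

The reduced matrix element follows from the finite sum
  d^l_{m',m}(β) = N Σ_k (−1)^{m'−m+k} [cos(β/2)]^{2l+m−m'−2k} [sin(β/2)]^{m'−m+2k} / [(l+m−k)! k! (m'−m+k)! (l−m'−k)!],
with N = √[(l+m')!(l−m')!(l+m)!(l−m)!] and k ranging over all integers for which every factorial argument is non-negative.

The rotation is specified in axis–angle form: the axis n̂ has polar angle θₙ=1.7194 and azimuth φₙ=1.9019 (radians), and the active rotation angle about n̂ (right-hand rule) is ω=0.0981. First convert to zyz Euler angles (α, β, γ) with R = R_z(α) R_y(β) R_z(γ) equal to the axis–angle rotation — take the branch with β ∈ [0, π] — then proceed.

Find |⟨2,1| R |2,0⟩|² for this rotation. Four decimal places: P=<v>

Axis–angle → zyz. n̂ = (sinθₙcosφₙ, sinθₙsinφₙ, cosθₙ) = (-0.321504, +0.935262, -0.148057), ω = 0.0981.
R = I cosω + sinω [n̂]ₓ + (1−cosω) n̂n̂ᵀ gives
  R = [+0.995689, +0.013055, +0.091831; -0.015947, +0.999398, +0.030823; -0.091373, -0.032155, +0.995297]
β = atan2(√(R₁₃²+R₂₃²), R₃₃) = 0.097018; α = atan2(R₂₃, R₁₃) mod 2π = 0.323836; γ = atan2(R₃₂, −R₃₁) mod 2π = 5.944814
D^2_{1,0}(0.3238,0.0970,5.9448) = e^{-i·1·0.3238}·d^2_{1,0}(0.0970)·e^{-i·0·5.9448}. Compute d first:
Half-angle: c=0.998824, s=0.048490. N=√(6·1·2·2)=4.898979
k: max(0,(0)−(1))=0 … min(2+(0),2−(1))=1
  k=0: (−1)^1·4.8990/(2)·0.9988^3·0.0485^1 = -0.118357
  k=1: (−1)^2·4.8990/(2)·0.9988^1·0.0485^3 = +0.000279
d^2_{1,0}(0.0970) = -0.118357 +0.000279 = -0.118078
|D^2_{1,0}|² = |d^2_{1,0}(β)|² = (-0.118078)² = 0.013942 (the z-rotation phases have unit modulus)

P=0.0139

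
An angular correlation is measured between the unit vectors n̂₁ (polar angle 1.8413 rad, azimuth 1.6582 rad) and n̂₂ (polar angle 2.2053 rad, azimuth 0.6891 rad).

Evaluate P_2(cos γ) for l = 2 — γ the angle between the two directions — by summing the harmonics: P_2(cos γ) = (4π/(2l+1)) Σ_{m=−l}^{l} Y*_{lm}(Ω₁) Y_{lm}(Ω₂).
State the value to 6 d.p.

Summing Y*_{l m}(θ₁,φ₁)·Y_{l m}(θ₂,φ₂) over m ∈ [−2, 2]; prefactor 4π/(2·2+1) = 2.513274:
  m=-2: (-0.35323 - 0.06238j) × (0.04796 - 0.24591j) = -0.03228 + 0.08387j  (running Σ = -0.03228 + 0.08387j)
  m=-1: (0.01737 - 0.19817j) × (-0.28466 + 0.23451j) = 0.04153 + 0.06048j  (running Σ = 0.00925 + 0.14435j)
  m=0: (-0.24783 + 0.00000j) × (0.01708 + 0.00000j) = -0.00423 + 0.00000j  (running Σ = 0.00502 + 0.14435j)
  m=1: (-0.01737 - 0.19817j) × (0.28466 + 0.23451j) = 0.04153 - 0.06048j  (running Σ = 0.04655 + 0.08387j)
  m=2: (-0.35323 + 0.06238j) × (0.04796 + 0.24591j) = -0.03228 - 0.08387j  (running Σ = 0.01427 + 0.00000j)
Total Σ_m = 0.01427 + 0.00000j. Multiply by 2.513274: 0.03586 + 0.00000j. P_2(cos γ) = 0.035857

0.035857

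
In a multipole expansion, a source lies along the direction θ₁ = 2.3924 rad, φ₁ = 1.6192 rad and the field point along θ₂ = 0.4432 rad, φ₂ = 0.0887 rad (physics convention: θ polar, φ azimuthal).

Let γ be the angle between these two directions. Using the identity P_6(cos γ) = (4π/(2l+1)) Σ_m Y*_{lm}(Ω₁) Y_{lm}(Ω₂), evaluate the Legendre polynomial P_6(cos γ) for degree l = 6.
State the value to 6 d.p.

0.035504

Term-by-term m-sum for l=6 (normalisation 4π/13 = 0.966644):
  m=-6: (-0.04619 - 0.01380j) × (0.00259 - 0.00152j) = -0.00014 + 0.00003j  (running Σ = -0.00014 + 0.00003j)
  m=-5: (0.04303 - 0.17430j) × (0.01980 - 0.00941j) = -0.00079 - 0.00386j  (running Σ = -0.00093 - 0.00382j)
  m=-4: (0.36892 + 0.07233j) × (0.09025 - 0.03344j) = 0.03572 - 0.00581j  (running Σ = 0.03479 - 0.00963j)
  m=-3: (-0.06318 + 0.43203j) × (0.26761 - 0.07294j) = 0.01461 + 0.12023j  (running Σ = 0.04939 + 0.11060j)
  m=-2: (-0.12567 - 0.01220j) × (0.48867 - 0.08761j) = -0.06248 + 0.00505j  (running Σ = -0.01309 + 0.11564j)
  m=-1: (-0.01589 + 0.32798j) × (0.39675 - 0.03528j) = 0.00527 + 0.13069j  (running Σ = -0.00782 + 0.24633j)
  m=0: (-0.23217 + 0.00000j) × (-0.22555 + 0.00000j) = 0.05237 + 0.00000j  (running Σ = 0.04455 + 0.24633j)
  m=1: (0.01589 + 0.32798j) × (-0.39675 - 0.03528j) = 0.00527 - 0.13069j  (running Σ = 0.04982 + 0.11564j)
  m=2: (-0.12567 + 0.01220j) × (0.48867 + 0.08761j) = -0.06248 - 0.00505j  (running Σ = -0.01266 + 0.11060j)
  m=3: (0.06318 + 0.43203j) × (-0.26761 - 0.07294j) = 0.01461 - 0.12023j  (running Σ = 0.00194 - 0.00963j)
  m=4: (0.36892 - 0.07233j) × (0.09025 + 0.03344j) = 0.03572 + 0.00581j  (running Σ = 0.03766 - 0.00382j)
  m=5: (-0.04303 - 0.17430j) × (-0.01980 - 0.00941j) = -0.00079 + 0.00386j  (running Σ = 0.03687 + 0.00003j)
  m=6: (-0.04619 + 0.01380j) × (0.00259 + 0.00152j) = -0.00014 - 0.00003j  (running Σ = 0.03673 - 0.00000j)
Accumulated sum 0.03673 - 0.00000j; after 4π/(2l+1) scaling, 0.03550 - 0.00000j ⇒ P_6 = 0.035504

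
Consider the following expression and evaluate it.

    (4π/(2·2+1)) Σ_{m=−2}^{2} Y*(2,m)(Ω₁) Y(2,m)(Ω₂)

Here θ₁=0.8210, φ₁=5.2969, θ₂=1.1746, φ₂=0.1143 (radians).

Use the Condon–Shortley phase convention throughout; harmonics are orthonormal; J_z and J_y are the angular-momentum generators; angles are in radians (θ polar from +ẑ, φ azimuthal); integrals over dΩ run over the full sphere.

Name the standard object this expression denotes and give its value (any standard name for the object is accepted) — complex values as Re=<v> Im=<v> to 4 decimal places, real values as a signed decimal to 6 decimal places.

Legendre polynomial (addition theorem), -0.014559

This sum is the spherical-harmonic addition theorem: it equals the Legendre polynomial P_l(cos γ) of the angle γ between the two directions.
Expand P_2 via completeness: Σ_{m} conj(Y_{2,m}) at Ω₁ times Y_{2,m} at Ω₂ —
  [-2]  conj(Y_{2,-2})(Ω₁) = (-0.080900, -0.190404) ; Y_{2,-2}(Ω₂) = (0.320195, -0.074499) ; Δ = (-0.040089, -0.054939)
  [-1]  conj(Y_{2,-1})(Ω₁) = (0.212603, -0.321329) ; Y_{2,-1}(Ω₂) = (0.273246, -0.031369) ; Δ = (0.048013, -0.094471)
  [+0]  conj(Y_{2,0})(Ω₁) = (0.124039, -0.000000) ; Y_{2,0}(Ω₂) = (-0.174480, 0.000000) ; Δ = (-0.021642, 0.000000)
  [+1]  conj(Y_{2,1})(Ω₁) = (-0.212603, -0.321329) ; Y_{2,1}(Ω₂) = (-0.273246, -0.031369) ; Δ = (0.048013, 0.094471)
  [+2]  conj(Y_{2,2})(Ω₁) = (-0.080900, 0.190404) ; Y_{2,2}(Ω₂) = (0.320195, 0.074499) ; Δ = (-0.040089, 0.054939)
Σ over m = (-0.005793, 0.000000); ×(4π/5) → (-0.014559, 0.000000). Real part: -0.014559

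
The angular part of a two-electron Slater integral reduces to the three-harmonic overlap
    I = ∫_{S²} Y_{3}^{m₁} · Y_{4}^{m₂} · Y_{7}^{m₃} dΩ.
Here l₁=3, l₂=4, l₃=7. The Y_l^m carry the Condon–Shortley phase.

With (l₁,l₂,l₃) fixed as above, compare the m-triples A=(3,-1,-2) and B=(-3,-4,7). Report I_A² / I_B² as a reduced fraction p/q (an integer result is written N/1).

Same 3,4,7: normalisation and zero-m 3j drop out of the ratio.
A: Δ: 0! 6! 8! / 15! → 1/45045; sum: t=0:+1/518400 = 1/518400; 3j²(3 4 7; 3 -1 -2) = Δ·Π!·Σ² = 4/2145  (sign -1)
B: Δ: 0! 6! 8! / 15! → 1/45045; sum: t=0:+1/29030400 = 1/29030400; 3j²(3 4 7; -3 -4 7) = Δ·Π!·Σ² = 1/15  (sign +1)
I_A²/I_B² = (4/2145)/(1/15) = 4/143

4/143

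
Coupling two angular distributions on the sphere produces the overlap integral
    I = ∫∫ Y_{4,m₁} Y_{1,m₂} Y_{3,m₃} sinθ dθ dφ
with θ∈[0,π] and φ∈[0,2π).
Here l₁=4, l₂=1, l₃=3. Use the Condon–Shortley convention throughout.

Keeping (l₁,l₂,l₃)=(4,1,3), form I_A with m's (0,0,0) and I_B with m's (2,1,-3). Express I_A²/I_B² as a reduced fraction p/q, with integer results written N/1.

Shared (l₁,l₂,l₃)=(4,1,3): N and (l;000)² cancel in I_A²/I_B².
A: Δ = 2!·6!·0!/9! = 1/252; Racah Σ t=1..1: t=1:−1/36 = -1/36; ⇒ 3j(4 1 3; 0 0 0)² = 4/63, sgn +1
B: Δ = 2!·6!·0!/9! = 1/252; Racah Σ t=2..2: t=2:+1/1440 = 1/1440; ⇒ 3j(4 1 3; 2 1 -3)² = 1/252, sgn +1
I_A²/I_B² = (4/63)/(1/252) = 16/1

16/1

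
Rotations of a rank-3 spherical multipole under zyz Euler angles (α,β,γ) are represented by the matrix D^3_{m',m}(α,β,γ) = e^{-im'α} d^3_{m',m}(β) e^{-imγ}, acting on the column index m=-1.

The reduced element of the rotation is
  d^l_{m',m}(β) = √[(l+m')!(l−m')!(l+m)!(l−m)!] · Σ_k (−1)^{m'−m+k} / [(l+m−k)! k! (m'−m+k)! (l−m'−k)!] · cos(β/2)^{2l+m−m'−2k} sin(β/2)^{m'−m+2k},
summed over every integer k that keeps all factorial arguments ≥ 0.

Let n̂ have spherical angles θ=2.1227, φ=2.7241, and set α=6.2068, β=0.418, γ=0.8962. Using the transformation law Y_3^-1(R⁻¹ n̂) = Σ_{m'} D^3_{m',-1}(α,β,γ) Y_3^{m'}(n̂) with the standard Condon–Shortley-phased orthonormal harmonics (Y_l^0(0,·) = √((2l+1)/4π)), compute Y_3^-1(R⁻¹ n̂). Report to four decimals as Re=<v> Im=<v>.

Re=-0.0743 Im=-0.4230

Need the full column D^3_{m',-1} for m'=−3..3 at α=6.2068, β=0.4180, γ=0.8962.
cos(β/2)=0.978239, sin(β/2)=0.207482
d^3_{-3,-1}: single k=2 term ⇒ +0.152681;  D = +0.119954+0.094459i
d^3_{-2,-1}: k∈[1..2] ⇒ +0.587766 -0.052882 = +0.534885;  D = +0.393756+0.362019i
d^3_{-1,-1}: k∈[0..2] ⇒ +0.876334 -0.315377 +0.010640 = +0.571598;  D = +0.390033+0.417849i
d^3_{0,-1}: k∈[0..2] ⇒ -0.643866 +0.086893 -0.001303 = -0.558275;  D = -0.348689-0.435990i
d^3_{1,-1}: k∈[0..2] ⇒ +0.236532 -0.014187 +0.000080 = +0.222425;  D = +0.125262+0.183800i
d^3_{2,-1}: k∈[0..1] ⇒ -0.052882 +0.001189 = -0.051692;  D = -0.025767-0.044812i
d^3_{3,-1}: single k=0 term ⇒ +0.006868;  D = +0.002959+0.006198i
Y_3^{m'}(θ=2.1227,φ=2.7241) and Σ D·Y over m':
  (+0.1200+0.0945i)·(-0.0806-0.2447i)  (+0.3938+0.3620i)·(-0.2608-0.2880i)  (+0.3900+0.4178i)·(-0.0942-0.0418i)  (-0.3487-0.4360i)·(+0.3180+0.0000i)  (+0.1253+0.1838i)·(+0.0942-0.0418i)  (-0.0258-0.0448i)·(-0.2608+0.2880i)  (+0.0030+0.0062i)·(+0.0806-0.2447i)
Y_3^-1(R⁻¹ n̂) = -0.074296-0.422987i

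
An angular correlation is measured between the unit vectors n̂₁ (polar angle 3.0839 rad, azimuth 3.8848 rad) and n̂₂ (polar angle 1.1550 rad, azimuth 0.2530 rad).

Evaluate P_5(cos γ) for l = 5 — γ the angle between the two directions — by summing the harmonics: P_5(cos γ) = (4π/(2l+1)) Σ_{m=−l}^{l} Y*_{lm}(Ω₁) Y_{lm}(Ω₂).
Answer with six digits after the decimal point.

Expand P_5 via completeness: Σ_{m} conj(Y_{5,m}) at Ω₁ times Y_{5,m} at Ω₂ —
  [-5]  conj(Y_{5,-5})(Ω₁) = (0.000000, 0.000000) ; Y_{5,-5}(Ω₂) = (0.089516, -0.283550) ; Δ = (0.000000, -0.000000)
  [-4]  conj(Y_{5,-4})(Ω₁) = (0.000016, -0.000003) ; Y_{5,-4}(Ω₂) = (0.220111, -0.352024) ; Δ = (0.000003, -0.000006)
  [-3]  conj(Y_{5,-3})(Ω₁) = (0.000324, -0.000418) ; Y_{5,-3}(Ω₂) = (0.089991, -0.085361) ; Δ = (-0.000007, -0.000065)
  [-2]  conj(Y_{5,-2})(Ω₁) = (-0.000943, -0.011155) ; Y_{5,-2}(Ω₂) = (-0.255826, 0.141758) ; Δ = (0.001823, 0.002720)
  [-1]  conj(Y_{5,-1})(Ω₁) = (-0.107519, -0.098809) ; Y_{5,-1}(Ω₂) = (-0.205692, 0.053180) ; Δ = (0.027371, 0.014606)
  [+0]  conj(Y_{5,0})(Ω₁) = (-0.912389, -0.000000) ; Y_{5,0}(Ω₂) = (0.248305, 0.000000) ; Δ = (-0.226551, -0.000000)
  [+1]  conj(Y_{5,1})(Ω₁) = (0.107519, -0.098809) ; Y_{5,1}(Ω₂) = (0.205692, 0.053180) ; Δ = (0.027371, -0.014606)
  [+2]  conj(Y_{5,2})(Ω₁) = (-0.000943, 0.011155) ; Y_{5,2}(Ω₂) = (-0.255826, -0.141758) ; Δ = (0.001823, -0.002720)
  [+3]  conj(Y_{5,3})(Ω₁) = (-0.000324, -0.000418) ; Y_{5,3}(Ω₂) = (-0.089991, -0.085361) ; Δ = (-0.000007, 0.000065)
  [+4]  conj(Y_{5,4})(Ω₁) = (0.000016, 0.000003) ; Y_{5,4}(Ω₂) = (0.220111, 0.352024) ; Δ = (0.000003, 0.000006)
  [+5]  conj(Y_{5,5})(Ω₁) = (-0.000000, 0.000000) ; Y_{5,5}(Ω₂) = (-0.089516, -0.283550) ; Δ = (0.000000, 0.000000)
Accumulated sum (-0.168172, 0.000000); after 4π/(2l+1) scaling, (-0.192119, 0.000000) ⇒ P_5 = -0.192119

-0.192119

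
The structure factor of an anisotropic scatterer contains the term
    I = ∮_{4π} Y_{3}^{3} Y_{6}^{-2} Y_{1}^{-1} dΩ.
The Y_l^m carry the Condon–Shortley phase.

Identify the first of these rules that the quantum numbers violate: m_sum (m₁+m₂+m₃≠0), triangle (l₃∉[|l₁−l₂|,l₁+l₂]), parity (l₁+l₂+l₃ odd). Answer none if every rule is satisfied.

azimuthal sum: 3 − 2 − 1 = 0  ✓
l₃ must lie in [3,9]; have l₃=1  ✗
L = 3 + 6 + 1 = 10 (even)

triangle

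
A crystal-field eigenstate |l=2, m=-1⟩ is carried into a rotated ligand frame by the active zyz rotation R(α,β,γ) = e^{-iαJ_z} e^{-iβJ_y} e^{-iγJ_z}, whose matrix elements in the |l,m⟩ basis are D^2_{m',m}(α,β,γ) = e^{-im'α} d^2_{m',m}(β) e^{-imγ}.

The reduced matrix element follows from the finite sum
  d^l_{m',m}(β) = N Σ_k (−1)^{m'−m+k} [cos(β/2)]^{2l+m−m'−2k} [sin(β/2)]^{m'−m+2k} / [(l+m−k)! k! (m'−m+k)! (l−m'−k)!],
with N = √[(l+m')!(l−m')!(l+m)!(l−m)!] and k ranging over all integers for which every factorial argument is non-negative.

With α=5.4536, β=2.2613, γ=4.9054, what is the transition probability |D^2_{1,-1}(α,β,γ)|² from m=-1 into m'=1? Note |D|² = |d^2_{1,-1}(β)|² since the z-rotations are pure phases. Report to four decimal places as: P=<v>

Split into d^2_{1,-1}(β=2.2613) × two z-phases.
c=cos(2.261300/2)=0.426072, s=sin(2.261300/2)=0.904689; N=√[6·1·1·6]=6.000000
The bounds max(0,m−m')=0 and min(l+m,l−m')=1 give 2 terms
  k=0: (−1)^2·6.0000/(2)·0.4261^2·0.9047^2 = +0.445744
  k=1: (−1)^3·6.0000/(6)·0.4261^0·0.9047^4 = -0.669881
d^2_{1,-1}(2.2613) = +0.445744 -0.669881 = -0.224137
|D^2_{1,-1}|² = |d^2_{1,-1}(β)|² = (-0.224137)² = 0.050237 (the z-rotation phases have unit modulus)

P=0.0502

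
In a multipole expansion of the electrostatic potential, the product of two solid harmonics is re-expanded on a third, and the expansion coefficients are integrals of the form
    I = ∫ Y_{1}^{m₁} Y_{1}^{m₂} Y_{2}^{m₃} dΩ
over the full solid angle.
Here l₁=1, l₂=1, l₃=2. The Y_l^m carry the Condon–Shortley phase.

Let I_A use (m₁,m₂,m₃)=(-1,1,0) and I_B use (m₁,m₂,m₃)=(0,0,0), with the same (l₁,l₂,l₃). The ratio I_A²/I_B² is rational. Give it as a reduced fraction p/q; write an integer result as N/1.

Same 1,1,2: normalisation and zero-m 3j drop out of the ratio.
A: Δ: 0! 2! 2! / 5! → 1/30; sum: t=0:+1/4 = 1/4; 3j²(1 1 2; -1 1 0) = Δ·Π!·Σ² = 1/30  (sign +1)
B: Δ: 0! 2! 2! / 5! → 1/30; sum: t=0:+1/1 = 1/1; 3j²(1 1 2; 0 0 0) = Δ·Π!·Σ² = 2/15  (sign +1)
I_A²/I_B² = (1/30)/(2/15) = 1/4

1/4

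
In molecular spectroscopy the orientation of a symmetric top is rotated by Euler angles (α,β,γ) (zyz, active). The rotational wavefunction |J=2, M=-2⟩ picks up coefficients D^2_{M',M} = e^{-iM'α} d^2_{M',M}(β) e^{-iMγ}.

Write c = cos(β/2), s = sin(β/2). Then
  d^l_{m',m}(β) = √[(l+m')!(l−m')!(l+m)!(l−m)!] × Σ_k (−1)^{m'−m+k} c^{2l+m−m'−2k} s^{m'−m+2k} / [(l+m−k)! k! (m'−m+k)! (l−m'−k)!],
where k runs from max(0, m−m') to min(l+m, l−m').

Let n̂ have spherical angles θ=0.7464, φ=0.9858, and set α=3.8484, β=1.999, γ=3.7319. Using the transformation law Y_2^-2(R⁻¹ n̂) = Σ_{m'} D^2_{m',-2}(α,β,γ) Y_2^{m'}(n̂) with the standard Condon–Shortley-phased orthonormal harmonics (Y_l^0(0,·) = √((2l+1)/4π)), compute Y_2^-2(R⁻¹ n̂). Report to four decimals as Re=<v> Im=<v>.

Need the full column D^2_{m',-2} for m'=−2..2 at α=3.8484, β=1.9990, γ=3.7319.
cos(β/2)=0.540723, sin(β/2)=0.841201
d^2_{-2,-2}: single k=0 term ⇒ +0.085487;  D = -0.072997+0.044491i
d^2_{-1,-2}: single k=0 term ⇒ -0.265983;  D = -0.082817+0.252761i
d^2_{0,-2}: single k=0 term ⇒ +0.506786;  D = +0.192759+0.468696i
d^2_{1,-2}: single k=0 term ⇒ -0.643730;  D = +0.572815+0.293720i
d^2_{2,-2}: single k=0 term ⇒ +0.500724;  D = +0.487194-0.115616i
Y_2^{m'}(θ=0.7464,φ=0.9858) and Σ D·Y over m':
  (-0.0730+0.0445i)·(-0.0695-0.1640i)  (-0.0828+0.2528i)·(+0.2127-0.3211i)  (+0.1928+0.4687i)·(+0.1946+0.0000i)  (+0.5728+0.2937i)·(-0.2127-0.3211i)  (+0.4872-0.1156i)·(-0.0695+0.1640i)
Y_2^-2(R⁻¹ n̂) = +0.071011+0.021957i

Re=0.0710 Im=0.0220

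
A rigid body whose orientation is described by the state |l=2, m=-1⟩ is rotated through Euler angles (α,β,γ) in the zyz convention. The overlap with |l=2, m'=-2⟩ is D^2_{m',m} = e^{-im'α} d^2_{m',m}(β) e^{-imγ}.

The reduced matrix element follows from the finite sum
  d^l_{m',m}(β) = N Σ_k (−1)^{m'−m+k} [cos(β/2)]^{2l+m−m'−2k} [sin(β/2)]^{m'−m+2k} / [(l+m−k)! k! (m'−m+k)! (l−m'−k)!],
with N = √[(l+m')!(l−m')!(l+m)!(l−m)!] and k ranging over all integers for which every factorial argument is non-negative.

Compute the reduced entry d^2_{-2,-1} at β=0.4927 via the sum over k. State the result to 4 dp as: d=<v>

d=0.4449

d^2_{-2,-1}(β=0.4927) via the finite sum:
Half-angle: c=0.969809, s=0.243866. N=√(1·24·1·6)=12.000000
The bounds max(0,m−m')=1 and min(l+m,l−m')=1 give 1 term
  k=1: (−1)^0·12.0000/(6)·0.9698^3·0.2439^1 = +0.444877
d^2_{-2,-1}(0.4927) = +0.444877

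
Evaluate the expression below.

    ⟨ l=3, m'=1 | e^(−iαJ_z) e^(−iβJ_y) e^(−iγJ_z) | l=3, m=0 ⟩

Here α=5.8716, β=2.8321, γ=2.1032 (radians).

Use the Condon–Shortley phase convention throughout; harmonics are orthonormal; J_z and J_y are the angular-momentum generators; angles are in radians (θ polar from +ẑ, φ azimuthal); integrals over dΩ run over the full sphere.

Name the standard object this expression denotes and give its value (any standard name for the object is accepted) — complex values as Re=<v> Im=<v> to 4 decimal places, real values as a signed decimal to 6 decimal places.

This is a Wigner D-matrix element — the rotation-matrix element ⟨l m'| R(α,β,γ) |l m⟩ in the angular-momentum basis.
Split into d^3_{1,0}(β=2.8321) × two z-phases.
With c≡cos(β/2)=0.154129 and s≡sin(β/2)=0.988051, N=[24·2·6·6]^{1/2}=41.569219
Admissible k: 0..2 (factorial args all ≥0)
  k=0: (−1)^1·41.5692/(12)·0.1541^5·0.9881^1 = -0.000298
  k=1: (−1)^2·41.5692/(4)·0.1541^3·0.9881^3 = +0.036703
  k=2: (−1)^3·41.5692/(12)·0.1541^1·0.9881^5 = -0.502773
d^3_{1,0}(2.8321) = -0.000298 +0.036703 -0.502773 = -0.466368
D = (+0.916488+0.400063i)·(-0.466368)·(+1.000000+0.000000i) = -0.427420-0.186576i

Wigner D-matrix element, Re=-0.4274 Im=-0.1866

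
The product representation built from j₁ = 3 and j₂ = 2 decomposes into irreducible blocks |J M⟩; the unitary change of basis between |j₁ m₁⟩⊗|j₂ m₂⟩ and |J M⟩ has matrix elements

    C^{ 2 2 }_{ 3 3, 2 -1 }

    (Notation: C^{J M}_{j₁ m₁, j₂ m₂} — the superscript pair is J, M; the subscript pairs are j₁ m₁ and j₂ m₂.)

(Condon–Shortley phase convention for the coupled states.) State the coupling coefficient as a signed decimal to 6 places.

+√(5/14) ≈ +0.597614

√[5·3!3!1!/8! · 6!0!1!3!4!0!] = √(3240/7)
  +(−1)^0/∏(0,3,0,1,3,0)! = 1/36  (running 1/36)
⟨..|..⟩ = √(3240/7)·(1/36) = +0.597614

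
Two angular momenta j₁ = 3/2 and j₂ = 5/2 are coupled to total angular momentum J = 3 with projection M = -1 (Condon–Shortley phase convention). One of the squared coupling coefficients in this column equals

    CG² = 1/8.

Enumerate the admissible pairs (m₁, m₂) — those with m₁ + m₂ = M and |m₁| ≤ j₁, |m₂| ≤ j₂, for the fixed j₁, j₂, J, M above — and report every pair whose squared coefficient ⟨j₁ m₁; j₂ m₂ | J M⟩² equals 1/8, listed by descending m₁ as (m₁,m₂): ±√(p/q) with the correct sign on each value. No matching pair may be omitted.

Admissible pairs with m₁+m₂ = M = -1: (-3/2,1/2), (-1/2,-1/2), (1/2,-3/2), (3/2,-5/2)
  (m₁,m₂)=(3/2,-5/2): CG² = 1/8, CG = +√(1/8)   ← matches the target
  (m₁,m₂)=(1/2,-3/2): CG² = 49/120, CG = +√(49/120)
  (m₁,m₂)=(-1/2,-1/2): CG² = 1/60, CG = −√(1/60)
  (m₁,m₂)=(-3/2,1/2): CG² = 9/20, CG = −√(9/20)
Pairs with CG² = 1/8: (3/2,-5/2): +√(1/8)

(3/2,-5/2): +√(1/8)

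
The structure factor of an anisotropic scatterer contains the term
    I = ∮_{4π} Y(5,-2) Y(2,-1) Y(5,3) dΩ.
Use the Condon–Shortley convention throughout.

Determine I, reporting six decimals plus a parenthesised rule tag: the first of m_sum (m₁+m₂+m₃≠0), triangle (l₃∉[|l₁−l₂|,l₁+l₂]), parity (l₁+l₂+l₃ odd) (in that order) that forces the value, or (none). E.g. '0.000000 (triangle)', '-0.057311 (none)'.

Rules hold: Σm=0, L=12 even, 3≤5≤7.
N = 11·5·11 = 605
Δ = 2!·8!·2!/13! = 1/38610
Racah Σ t=0..2: t=0:+1/2880 t=1:−1/576 t=2:+1/2880 = -1/960
⇒ 3j(5 2 5; 0 0 0)² = 10/429, sgn +1
Racah Σ t=0..1: t=0:+1/10080 t=1:−1/2880 = -1/4032
⇒ 3j(5 2 5; -2 -1 3)² = 10/429, sgn -1
4πI² = N·(3j₀)²·(3jₘ)² = 500/1521
I = -1·√(0.328731/4π) = -0.16173926
No selection rule forces the value: the integral is nonzero (none).

-0.161739 (none)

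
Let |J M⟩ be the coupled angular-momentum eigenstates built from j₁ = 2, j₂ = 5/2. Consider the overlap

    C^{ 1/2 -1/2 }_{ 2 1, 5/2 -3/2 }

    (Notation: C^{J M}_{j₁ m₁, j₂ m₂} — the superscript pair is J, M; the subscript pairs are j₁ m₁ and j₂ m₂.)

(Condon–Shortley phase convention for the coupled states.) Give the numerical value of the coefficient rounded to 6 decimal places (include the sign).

√[2·4!0!1!/6! · 3!1!1!4!0!1!] = √(48/5)
  +(−1)^1/∏(1,3,0,0,0,1)! = -1/6  (running -1/6)
⟨..|..⟩ = √(48/5)·(-1/6) = -0.516398

-0.516398  (= −√(4/15))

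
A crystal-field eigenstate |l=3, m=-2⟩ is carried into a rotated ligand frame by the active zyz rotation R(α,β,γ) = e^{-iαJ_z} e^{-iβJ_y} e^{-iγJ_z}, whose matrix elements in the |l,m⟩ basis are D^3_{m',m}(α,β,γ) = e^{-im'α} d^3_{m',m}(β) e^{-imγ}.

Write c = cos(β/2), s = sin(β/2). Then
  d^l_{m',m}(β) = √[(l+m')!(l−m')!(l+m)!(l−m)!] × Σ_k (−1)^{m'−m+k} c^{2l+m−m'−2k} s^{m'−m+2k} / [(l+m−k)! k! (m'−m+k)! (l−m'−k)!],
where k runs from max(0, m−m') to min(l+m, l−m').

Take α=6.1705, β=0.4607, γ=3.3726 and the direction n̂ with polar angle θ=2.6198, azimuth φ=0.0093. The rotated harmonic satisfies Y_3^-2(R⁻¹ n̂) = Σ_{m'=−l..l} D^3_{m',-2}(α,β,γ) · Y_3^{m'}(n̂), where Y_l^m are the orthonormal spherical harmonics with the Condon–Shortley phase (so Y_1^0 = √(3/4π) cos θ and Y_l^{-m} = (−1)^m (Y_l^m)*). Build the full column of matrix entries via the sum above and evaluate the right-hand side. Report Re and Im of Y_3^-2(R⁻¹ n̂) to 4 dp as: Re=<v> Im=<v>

Need the full column D^3_{m',-2} for m'=−3..3 at α=6.1705, β=0.4607, γ=3.3726.
cos(β/2)=0.973587, sin(β/2)=0.228318
d^3_{-3,-2}: single k=1 term ⇒ +0.489203;  D = +0.485449+0.060486i
d^3_{-2,-2}: k∈[0..1] ⇒ +0.851623 -0.234180 = +0.617443;  D = +0.600235+0.144754i
d^3_{-1,-2}: k∈[0..1] ⇒ -0.631558 +0.069467 = -0.562092;  D = -0.528143-0.192386i
d^3_{0,-2}: k∈[0..1] ⇒ +0.256531 -0.014108 = +0.242423;  D = +0.217006+0.108061i
d^3_{1,-2}: k∈[0..1] ⇒ -0.069467 +0.001910 = -0.067556;  D = -0.056704-0.036722i
d^3_{2,-2}: k∈[0..1] ⇒ +0.012879 -0.000142 = +0.012737;  D = +0.009845+0.008082i
d^3_{3,-2}: single k=0 term ⇒ -0.001480;  D = -0.001031-0.001061i
Y_3^{m'}(θ=2.6198,φ=0.0093) and Σ D·Y over m':
  (+0.4854+0.0605i)·(+0.0516-0.0014i)  (+0.6002+0.1448i)·(-0.2201+0.0041i)  (-0.5281-0.1924i)·(+0.4442-0.0041i)  (+0.2170+0.1081i)·(-0.2452+0.0000i)  (-0.0567-0.0367i)·(-0.4442-0.0041i)  (+0.0098+0.0081i)·(-0.2201-0.0041i)  (-0.0010-0.0011i)·(-0.0516-0.0014i)
Y_3^-2(R⁻¹ n̂) = -0.373185-0.121963i

Re=-0.3732 Im=-0.1220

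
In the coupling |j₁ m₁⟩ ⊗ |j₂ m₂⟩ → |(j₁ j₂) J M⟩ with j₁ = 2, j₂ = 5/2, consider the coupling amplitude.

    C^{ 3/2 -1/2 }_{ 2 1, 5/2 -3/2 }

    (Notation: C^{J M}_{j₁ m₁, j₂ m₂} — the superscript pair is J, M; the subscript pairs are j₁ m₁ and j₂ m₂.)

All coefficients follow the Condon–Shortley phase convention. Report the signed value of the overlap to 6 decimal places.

√[4·3!1!2!/7! · 3!1!1!4!1!2!] = √(96/35)
  +(−1)^0/∏(0,3,1,1,0,1)! = 1/6  (running 1/6)
  +(−1)^1/∏(1,2,0,0,1,2)! = -1/4  (running -1/12)
⟨..|..⟩ = √(96/35)·(-1/12) = -0.138013

-0.138013  (= −√(2/105))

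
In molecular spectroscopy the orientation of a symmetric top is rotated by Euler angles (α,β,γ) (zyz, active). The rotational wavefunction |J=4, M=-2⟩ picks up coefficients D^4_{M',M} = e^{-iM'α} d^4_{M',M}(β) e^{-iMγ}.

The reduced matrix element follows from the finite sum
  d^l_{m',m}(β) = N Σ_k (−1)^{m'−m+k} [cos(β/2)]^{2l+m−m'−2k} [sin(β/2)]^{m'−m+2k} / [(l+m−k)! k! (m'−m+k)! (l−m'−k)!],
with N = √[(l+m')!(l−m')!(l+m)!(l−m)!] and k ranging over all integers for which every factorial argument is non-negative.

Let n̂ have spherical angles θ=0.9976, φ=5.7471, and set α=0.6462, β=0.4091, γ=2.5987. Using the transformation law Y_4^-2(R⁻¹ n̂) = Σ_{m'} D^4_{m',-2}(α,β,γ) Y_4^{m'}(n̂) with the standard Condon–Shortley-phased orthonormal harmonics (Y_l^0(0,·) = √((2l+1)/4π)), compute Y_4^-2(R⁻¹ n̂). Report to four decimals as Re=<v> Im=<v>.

Need the full column D^4_{m',-2} for m'=−4..4 at α=0.6462, β=0.4091, γ=2.5987.
cos(β/2)=0.979152, sin(β/2)=0.203127
d^4_{-4,-2}: single k=2 term ⇒ +0.192404;  D = +0.013799+0.191909i
d^4_{-3,-2}: k∈[1..2] ⇒ +0.655818 -0.084671 = +0.571146;  D = +0.375738+0.430150i
d^4_{-2,-2}: k∈[0..2] ⇒ +0.844895 -0.436332 +0.023473 = +0.432036;  D = +0.422847+0.088631i
d^4_{-1,-2}: k∈[0..2] ⇒ -0.743627 +0.160014 -0.004591 = -0.588204;  D = -0.532283+0.250319i
d^4_{0,-2}: k∈[0..2] ⇒ +0.344950 -0.039588 +0.000639 = +0.306002;  D = +0.142664-0.270711i
d^4_{1,-2}: k∈[0..2] ⇒ -0.106676 +0.006886 -0.000059 = -0.099849;  D = +0.016025+0.098555i
d^4_{2,-2}: k∈[0..2] ⇒ +0.023473 -0.000808 +0.000003 = +0.022667;  D = -0.016377-0.015672i
d^4_{3,-2}: k∈[0..1] ⇒ -0.003644 +0.000052 = -0.003592;  D = +0.003567+0.000420i
d^4_{4,-2}: single k=0 term ⇒ +0.000356;  D = -0.000308+0.000180i
Y_4^{m'}(θ=0.9976,φ=5.7471) and Σ D·Y over m':
  (+0.0138+0.1919i)·(-0.1196+0.1852i)  (+0.3757+0.4302i)·(-0.0151+0.4023i)  (+0.4228+0.0886i)·(+0.1196+0.2196i)  (-0.5323+0.2503i)·(-0.1744-0.1036i)  (+0.1427-0.2707i)·(-0.2958+0.0000i)  (+0.0160+0.0986i)·(+0.1744-0.1036i)  (-0.0164-0.0157i)·(+0.1196-0.2196i)  (+0.0036+0.0004i)·(+0.0151+0.4023i)  (-0.0003+0.0002i)·(-0.1196-0.1852i)
Y_4^-2(R⁻¹ n̂) = -0.100658+0.338001i

Re=-0.1007 Im=0.3380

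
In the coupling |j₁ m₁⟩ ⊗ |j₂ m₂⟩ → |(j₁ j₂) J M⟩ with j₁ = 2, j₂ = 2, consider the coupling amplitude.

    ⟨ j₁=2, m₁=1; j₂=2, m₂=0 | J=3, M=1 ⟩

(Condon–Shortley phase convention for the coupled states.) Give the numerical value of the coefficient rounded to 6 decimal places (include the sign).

j₁+j₂−J=1  J+j₁−j₂=3  J−j₁+j₂=3  j₁+j₂+J+1=8
(j₁±m₁, j₂±m₂, J±M) = (3,1,2,2,4,2)
P² = 36/5
sum k=0..1:
  [0] +1/4 = 1/4
  [1] −1/12 = -1/12
S = 1/6
C² = P²·S² = 1/5 ; C = +0.447214

+0.447214  (= +√(1/5))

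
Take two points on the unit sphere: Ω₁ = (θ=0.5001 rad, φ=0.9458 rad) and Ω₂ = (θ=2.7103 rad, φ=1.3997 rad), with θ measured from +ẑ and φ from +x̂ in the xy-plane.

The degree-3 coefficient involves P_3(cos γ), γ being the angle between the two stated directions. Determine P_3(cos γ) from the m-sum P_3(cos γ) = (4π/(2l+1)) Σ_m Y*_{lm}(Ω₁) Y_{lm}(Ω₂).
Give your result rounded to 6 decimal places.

Term-by-term m-sum for l=3 (normalisation 4π/7 = 1.795196):
  m=-3: (-0.043889, 0.013778) × (-0.014968, 0.026554) = (0.000291, -0.001372)  (running Σ = (0.000291, -0.001372))
  m=-2: (-0.065024, 0.195690) × (0.152842, 0.054443) = (-0.020592, 0.026369)  (running Σ = (-0.020301, 0.024998))
  m=-1: (0.258444, 0.358215) × (0.071912, -0.416194) = (0.167672, -0.081803)  (running Σ = (0.147371, -0.056805))
  m=0: (0.278464, -0.000000) × (-0.381782, 0.000000) = (-0.106312, 0.000000)  (running Σ = (0.041058, -0.056805))
  m=1: (-0.258444, 0.358215) × (-0.071912, -0.416194) = (0.167672, 0.081803)  (running Σ = (0.208731, 0.024998))
  m=2: (-0.065024, -0.195690) × (0.152842, -0.054443) = (-0.020592, -0.026369)  (running Σ = (0.188138, -0.001372))
  m=3: (0.043889, 0.013778) × (0.014968, 0.026554) = (0.000291, 0.001372)  (running Σ = (0.188429, 0.000000))
Accumulated sum (0.188429, 0.000000); after 4π/(2l+1) scaling, (0.338267, 0.000000) ⇒ P_3 = 0.338267

0.338267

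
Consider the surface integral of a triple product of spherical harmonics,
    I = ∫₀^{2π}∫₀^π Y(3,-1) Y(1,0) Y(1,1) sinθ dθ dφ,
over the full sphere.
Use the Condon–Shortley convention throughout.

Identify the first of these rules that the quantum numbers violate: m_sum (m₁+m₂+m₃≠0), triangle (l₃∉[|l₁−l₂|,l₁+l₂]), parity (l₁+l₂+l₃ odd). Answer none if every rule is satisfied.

azimuthal sum: -1 + 0 + 1 = 0  ✓
l₃ must lie in [2,4]; have l₃=1  ✗
L = 3 + 1 + 1 = 5 (odd)

triangle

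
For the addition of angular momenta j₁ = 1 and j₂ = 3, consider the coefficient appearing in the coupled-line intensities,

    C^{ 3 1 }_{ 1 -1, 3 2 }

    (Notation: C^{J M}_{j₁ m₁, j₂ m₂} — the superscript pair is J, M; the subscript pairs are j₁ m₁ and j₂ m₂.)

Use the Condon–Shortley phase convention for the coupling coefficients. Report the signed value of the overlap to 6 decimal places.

-0.645497

√[7·1!1!5!/8! · 0!2!5!1!4!2!] = √(240)
  +(−1)^1/∏(1,0,1,4,0,1)! = -1/24  (running -1/24)
⟨..|..⟩ = √(240)·(-1/24) = -0.645497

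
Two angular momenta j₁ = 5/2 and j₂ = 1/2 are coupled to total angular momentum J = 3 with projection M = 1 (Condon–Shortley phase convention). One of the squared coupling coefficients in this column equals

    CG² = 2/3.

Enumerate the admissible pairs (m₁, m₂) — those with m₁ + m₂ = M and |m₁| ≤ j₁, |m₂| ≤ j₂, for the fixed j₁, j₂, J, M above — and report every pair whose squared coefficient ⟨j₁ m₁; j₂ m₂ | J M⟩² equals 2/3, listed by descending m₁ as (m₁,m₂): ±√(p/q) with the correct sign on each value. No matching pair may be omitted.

(1/2,1/2): +√(2/3)

Admissible pairs with m₁+m₂ = M = 1: (1/2,1/2), (3/2,-1/2)
  (m₁,m₂)=(3/2,-1/2): CG² = 1/3, CG = +√(1/3)
  (m₁,m₂)=(1/2,1/2): CG² = 2/3, CG = +√(2/3)   ← matches the target
Pairs with CG² = 2/3: (1/2,1/2): +√(2/3)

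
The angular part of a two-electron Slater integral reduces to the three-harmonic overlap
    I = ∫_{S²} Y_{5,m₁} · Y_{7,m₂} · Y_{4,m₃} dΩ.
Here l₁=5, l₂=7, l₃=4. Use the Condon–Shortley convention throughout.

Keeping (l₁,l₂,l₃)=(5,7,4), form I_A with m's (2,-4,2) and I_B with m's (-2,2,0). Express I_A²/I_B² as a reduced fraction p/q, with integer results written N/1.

Same 5,7,4: normalisation and zero-m 3j drop out of the ratio.
A: Δ: 8! 2! 6! / 17! → 1/6126120; sum: t=1:−1/483840 t=2:+1/172800 t=3:−1/1036800 = 1/362880; 3j²(5 7 4; 2 -4 2) = Δ·Π!·Σ² = 20/1547  (sign +1)
B: Δ: 8! 2! 6! / 17! → 1/6126120; sum: t=5:−1/69120 t=6:+1/51840 t=7:−1/483840 = 1/362880; 3j²(5 7 4; -2 2 0) = Δ·Π!·Σ² = 16/17017  (sign +1)
I_A²/I_B² = (20/1547)/(16/17017) = 55/4

55/4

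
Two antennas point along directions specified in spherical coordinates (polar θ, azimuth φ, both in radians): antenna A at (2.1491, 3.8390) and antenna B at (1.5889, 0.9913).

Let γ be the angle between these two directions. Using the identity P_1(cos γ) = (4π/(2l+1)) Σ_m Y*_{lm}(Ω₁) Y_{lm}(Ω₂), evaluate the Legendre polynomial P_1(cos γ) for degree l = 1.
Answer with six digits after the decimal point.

Summing Y*_{l m}(θ₁,φ₁)·Y_{l m}(θ₂,φ₂) over m ∈ [−1, 1]; prefactor 4π/(2·1+1) = 4.188790:
  m=-1: Y*=-0.22176 - 0.18581j  Y=0.18916 - 0.28904j  product -0.09565 + 0.02895j
  m=+0: Y*=-0.26707 + 0.00000j  Y=-0.00885 + 0.00000j  product 0.00236 + 0.00000j
  m=+1: Y*=0.22176 - 0.18581j  Y=-0.18916 - 0.28904j  product -0.09565 - 0.02895j
Σ over m = -0.18895 + 0.00000j; ×(4π/3) → -0.79146 + 0.00000j. Real part: -0.791460

-0.791460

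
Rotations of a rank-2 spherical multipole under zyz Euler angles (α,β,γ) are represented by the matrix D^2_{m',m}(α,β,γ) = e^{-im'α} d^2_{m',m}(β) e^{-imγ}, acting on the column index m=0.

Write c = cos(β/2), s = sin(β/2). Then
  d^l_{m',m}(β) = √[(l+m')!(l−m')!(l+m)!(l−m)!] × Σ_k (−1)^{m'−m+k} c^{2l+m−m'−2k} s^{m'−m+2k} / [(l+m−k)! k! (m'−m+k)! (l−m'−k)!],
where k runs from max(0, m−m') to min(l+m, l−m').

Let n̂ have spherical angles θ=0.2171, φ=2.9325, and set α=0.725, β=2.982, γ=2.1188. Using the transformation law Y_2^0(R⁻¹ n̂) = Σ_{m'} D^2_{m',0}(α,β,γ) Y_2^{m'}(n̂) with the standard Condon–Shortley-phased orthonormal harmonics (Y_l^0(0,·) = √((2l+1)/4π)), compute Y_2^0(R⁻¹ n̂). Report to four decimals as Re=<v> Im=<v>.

Re=0.6016 Im=0.0000

Need the full column D^2_{m',0} for m'=−2..2 at α=0.7250, β=2.9820, γ=2.1188.
cos(β/2)=0.079712, sin(β/2)=0.996818
d^2_{-2,0}: single k=2 term ⇒ +0.015465;  D = +0.001864+0.015352i
d^2_{-1,0}: k∈[1..2] ⇒ +0.001237 -0.193395 = -0.192158;  D = -0.143830-0.127427i
d^2_{0,0}: k∈[0..2] ⇒ +0.000040 -0.025254 +0.987332 = +0.962119;  D = +0.962119+0.000000i
d^2_{1,0}: k∈[0..1] ⇒ -0.001237 +0.193395 = +0.192158;  D = +0.143830-0.127427i
d^2_{2,0}: single k=0 term ⇒ +0.015465;  D = +0.001864-0.015352i
Y_2^{m'}(θ=0.2171,φ=2.9325) and Σ D·Y over m':
  (+0.0019+0.0154i)·(+0.0164+0.0073i)  (-0.1438-0.1274i)·(-0.1590-0.0337i)  (+0.9621+0.0000i)·(+0.5869+0.0000i)  (+0.1438-0.1274i)·(+0.1590-0.0337i)  (+0.0019-0.0154i)·(+0.0164-0.0073i)
Y_2^0(R⁻¹ n̂) = +0.601620+0.000000i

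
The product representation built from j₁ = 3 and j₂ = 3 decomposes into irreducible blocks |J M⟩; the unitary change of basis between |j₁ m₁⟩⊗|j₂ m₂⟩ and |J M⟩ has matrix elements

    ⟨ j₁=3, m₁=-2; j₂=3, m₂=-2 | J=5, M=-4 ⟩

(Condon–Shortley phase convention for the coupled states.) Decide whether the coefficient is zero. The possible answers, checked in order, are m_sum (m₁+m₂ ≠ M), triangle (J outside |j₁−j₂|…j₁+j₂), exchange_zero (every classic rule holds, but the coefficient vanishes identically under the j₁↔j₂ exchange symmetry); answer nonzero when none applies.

m-sum: m₁+m₂ = -2+(-2) = -4, M = -4  ✓
triangle: |j₁−j₂| = 0 ≤ J = 5 ≤ j₁+j₂ = 6  ✓
exchange: j₁=j₂ and m₁=m₂, and (−1)^(j₁+j₂−J) = (−1)^1 = −1 forces ⟨j₁m₁;j₂m₂|JM⟩ = −⟨j₂m₂;j₁m₁|JM⟩ = −⟨j₁m₁;j₂m₂|JM⟩ ⇒ the coefficient vanishes identically
Racah sum check: Σ_k collapses to 0 ⇒ CG = 0

exchange_zero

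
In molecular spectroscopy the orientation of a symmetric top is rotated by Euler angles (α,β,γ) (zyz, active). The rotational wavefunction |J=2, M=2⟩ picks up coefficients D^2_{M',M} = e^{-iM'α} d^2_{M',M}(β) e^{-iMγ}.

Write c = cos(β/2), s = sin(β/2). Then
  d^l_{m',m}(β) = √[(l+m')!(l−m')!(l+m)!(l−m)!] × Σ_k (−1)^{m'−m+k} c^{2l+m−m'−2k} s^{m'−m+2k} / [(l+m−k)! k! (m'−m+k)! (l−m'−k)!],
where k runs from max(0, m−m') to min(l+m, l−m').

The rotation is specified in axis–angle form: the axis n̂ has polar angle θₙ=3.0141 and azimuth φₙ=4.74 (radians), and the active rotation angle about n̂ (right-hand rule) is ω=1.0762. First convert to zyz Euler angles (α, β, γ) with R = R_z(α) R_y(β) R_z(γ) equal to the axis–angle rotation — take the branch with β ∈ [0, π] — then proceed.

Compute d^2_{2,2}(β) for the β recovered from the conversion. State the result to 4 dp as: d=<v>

Axis–angle → zyz. n̂ = (sinθₙcosφₙ, sinθₙsinφₙ, cosθₙ) = (+0.003510, -0.127099, -0.991884), ω = 1.0762.
R = I cosω + sinω [n̂]ₓ + (1−cosω) n̂n̂ᵀ gives
  R = [+0.474683, +0.872782, -0.113697; -0.873251, +0.483163, +0.063137; +0.110039, +0.069316, +0.991507]
β = atan2(√(R₁₃²+R₂₃²), R₃₃) = 0.130420; α = atan2(R₂₃, R₁₃) mod 2π = 2.634683; γ = atan2(R₃₂, −R₃₁) mod 2π = 2.579461
d^2_{2,2}(β=0.1304) via the finite sum:
Half-angle: c=0.997875, s=0.065164. N=√(24·1·24·1)=24.000000
Admissible k: 0..0 (factorial args all ≥0)
  k=0: (−1)^0·24.0000/(24)·0.9979^4·0.0652^0 = +0.991525
d^2_{2,2}(0.1304) = +0.991525

d=0.9915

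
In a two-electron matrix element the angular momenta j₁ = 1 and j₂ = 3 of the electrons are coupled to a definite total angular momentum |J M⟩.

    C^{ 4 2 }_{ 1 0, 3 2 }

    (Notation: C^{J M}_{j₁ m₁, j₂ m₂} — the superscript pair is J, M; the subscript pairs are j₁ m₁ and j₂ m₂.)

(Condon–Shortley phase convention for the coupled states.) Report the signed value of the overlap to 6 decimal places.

+0.654654  (= +√(3/7))

√[9·0!2!6!/9! · 1!1!5!1!6!2!] = √(43200/7)
  +(−1)^0/∏(0,0,1,5,1,1)! = 1/120  (running 1/120)
⟨..|..⟩ = √(43200/7)·(1/120) = +0.654654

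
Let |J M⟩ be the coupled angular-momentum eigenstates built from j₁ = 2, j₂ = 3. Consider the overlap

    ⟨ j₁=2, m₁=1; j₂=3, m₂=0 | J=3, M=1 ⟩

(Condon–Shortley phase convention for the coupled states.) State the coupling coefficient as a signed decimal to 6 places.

−√(1/30) = -0.182574

√[7·2!2!4!/9! · 3!1!3!3!4!2!] = √(96/5)
  +(−1)^0/∏(0,2,1,3,1,1)! = 1/12  (running 1/12)
  +(−1)^1/∏(1,1,0,2,2,2)! = -1/8  (running -1/24)
⟨..|..⟩ = √(96/5)·(-1/24) = -0.182574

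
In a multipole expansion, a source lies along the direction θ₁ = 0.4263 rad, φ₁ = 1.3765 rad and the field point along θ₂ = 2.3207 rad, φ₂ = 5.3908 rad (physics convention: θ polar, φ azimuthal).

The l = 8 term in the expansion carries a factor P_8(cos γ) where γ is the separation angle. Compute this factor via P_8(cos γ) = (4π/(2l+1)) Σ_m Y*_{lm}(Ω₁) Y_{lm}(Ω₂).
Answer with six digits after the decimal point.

-0.094047

Term-by-term m-sum for l=8 (normalisation 4π/17 = 0.739198):
  term(m=-8) = +0.000014-0.000012i   from Y*(Ω₁)=+0.000007-0.000441i, Y(Ω₂)=+0.027777+0.031999i
  term(m=-7) = +0.000603+0.000106i   from Y*(Ω₁)=-0.003795-0.000812i, Y(Ω₂)=-0.157764+0.005759i
  term(m=-6) = +0.003712+0.006426i   from Y*(Ω₁)=-0.008479+0.019777i, Y(Ω₂)=+0.206504-0.276245i
  term(m=-5) = -0.013319+0.036619i   from Y*(Ω₁)=+0.069733+0.047637i, Y(Ω₂)=+0.114360+0.447009i
  term(m=-4) = -0.064104+0.023344i   from Y*(Ω₁)=+0.170049-0.167278i, Y(Ω₂)=-0.260213-0.118693i
  term(m=-3) = +0.062034+0.035805i   from Y*(Ω₁)=-0.255314-0.387247i, Y(Ω₂)=-0.138062+0.069167i
  term(m=-2) = +0.034684+0.196605i   from Y*(Ω₁)=-0.487587+0.199623i, Y(Ω₂)=+0.080462-0.370278i
  term(m=-1) = -0.001259+0.001501i   from Y*(Ω₁)=+0.020129+0.102292i, Y(Ω₂)=+0.011793+0.014630i
  term(m=+0) = -0.171960-0.000000i   from Y*(Ω₁)=-0.465393-0.000000i, Y(Ω₂)=+0.369494+0.000000i
  term(m=+1) = -0.001259-0.001501i   from Y*(Ω₁)=-0.020129+0.102292i, Y(Ω₂)=-0.011793+0.014630i
  term(m=+2) = +0.034684-0.196605i   from Y*(Ω₁)=-0.487587-0.199623i, Y(Ω₂)=+0.080462+0.370278i
  term(m=+3) = +0.062034-0.035805i   from Y*(Ω₁)=+0.255314-0.387247i, Y(Ω₂)=+0.138062+0.069167i
  term(m=+4) = -0.064104-0.023344i   from Y*(Ω₁)=+0.170049+0.167278i, Y(Ω₂)=-0.260213+0.118693i
  term(m=+5) = -0.013319-0.036619i   from Y*(Ω₁)=-0.069733+0.047637i, Y(Ω₂)=-0.114360+0.447009i
  term(m=+6) = +0.003712-0.006426i   from Y*(Ω₁)=-0.008479-0.019777i, Y(Ω₂)=+0.206504+0.276245i
  term(m=+7) = +0.000603-0.000106i   from Y*(Ω₁)=+0.003795-0.000812i, Y(Ω₂)=+0.157764+0.005759i
  term(m=+8) = +0.000014+0.000012i   from Y*(Ω₁)=+0.000007+0.000441i, Y(Ω₂)=+0.027777-0.031999i
Accumulated sum -0.127228+0.000000i; after 4π/(2l+1) scaling, -0.094047+0.000000i ⇒ P_8 = -0.094047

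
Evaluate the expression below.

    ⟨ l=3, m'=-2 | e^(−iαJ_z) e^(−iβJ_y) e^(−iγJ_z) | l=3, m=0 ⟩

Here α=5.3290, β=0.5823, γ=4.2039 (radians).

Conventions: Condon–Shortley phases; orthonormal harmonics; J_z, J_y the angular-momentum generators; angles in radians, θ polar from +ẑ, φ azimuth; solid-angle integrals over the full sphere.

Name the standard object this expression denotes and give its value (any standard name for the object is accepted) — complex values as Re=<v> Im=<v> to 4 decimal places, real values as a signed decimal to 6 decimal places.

This is a Wigner D-matrix element — the rotation-matrix element ⟨l m'| R(α,β,γ) |l m⟩ in the angular-momentum basis.
D^3_{-2,0}(5.3290,0.5823,4.2039) = e^{-i·-2·5.3290}·d^3_{-2,0}(0.5823)·e^{-i·0·4.2039}. Compute d first:
c=cos(0.582300/2)=0.957914, s=sin(0.582300/2)=0.287054; N=√[1·120·6·6]=65.726707
k: max(0,(0)−(-2))=2 … min(3+(0),3−(-2))=3
  k=2: (−1)^0·65.7267/(12)·0.9579^4·0.2871^2 = +0.380010
  k=3: (−1)^1·65.7267/(12)·0.9579^2·0.2871^4 = -0.034125
d^3_{-2,0}(0.5823) = +0.380010 -0.034125 = +0.345885
Attach z-rotation phases: D = e^{-i(-2)(5.3290)}·(+0.345885)·e^{-i(0)(4.2039)} = -0.114557-0.326364i

Wigner D-matrix element, Re=-0.1146 Im=-0.3264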